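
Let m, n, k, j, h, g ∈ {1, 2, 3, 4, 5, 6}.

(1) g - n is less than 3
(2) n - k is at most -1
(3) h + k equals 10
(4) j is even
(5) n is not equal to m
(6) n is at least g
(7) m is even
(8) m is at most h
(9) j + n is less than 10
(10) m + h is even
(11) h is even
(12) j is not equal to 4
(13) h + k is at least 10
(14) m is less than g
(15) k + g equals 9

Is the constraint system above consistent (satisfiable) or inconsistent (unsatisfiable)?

The assignment m = 2, n = 3, k = 6, j = 6, h = 4, g = 3 works:
  constraint 1 holds since g - n = 0.
  constraint 2 holds since n - k = -3.
The rest check out directly.

Satisfiable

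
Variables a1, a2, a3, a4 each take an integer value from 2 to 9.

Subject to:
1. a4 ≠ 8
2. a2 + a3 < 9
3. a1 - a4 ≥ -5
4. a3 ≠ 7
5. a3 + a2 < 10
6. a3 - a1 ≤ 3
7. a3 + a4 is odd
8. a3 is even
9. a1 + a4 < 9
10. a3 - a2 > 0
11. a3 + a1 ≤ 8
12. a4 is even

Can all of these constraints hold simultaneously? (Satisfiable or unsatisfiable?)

Unsatisfiable

Constraint 8 makes a3 even and constraint 12 makes a4 even, so a3 + a4 must be even. Constraint 7 says a3 + a4 is odd — contradiction.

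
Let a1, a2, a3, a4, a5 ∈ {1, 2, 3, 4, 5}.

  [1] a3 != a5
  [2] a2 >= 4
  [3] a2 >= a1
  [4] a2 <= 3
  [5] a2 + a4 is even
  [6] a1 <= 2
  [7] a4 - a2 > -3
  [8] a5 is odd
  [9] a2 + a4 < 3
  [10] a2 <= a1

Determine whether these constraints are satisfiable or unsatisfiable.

Unsatisfiable

From constraints 2 and 10: a1 ≥ a2 and a2 ≥ 4, so a1 ≥ 4. From constraint 6: a1 ≤ 2. But 2 < 4, so no value of a1 works.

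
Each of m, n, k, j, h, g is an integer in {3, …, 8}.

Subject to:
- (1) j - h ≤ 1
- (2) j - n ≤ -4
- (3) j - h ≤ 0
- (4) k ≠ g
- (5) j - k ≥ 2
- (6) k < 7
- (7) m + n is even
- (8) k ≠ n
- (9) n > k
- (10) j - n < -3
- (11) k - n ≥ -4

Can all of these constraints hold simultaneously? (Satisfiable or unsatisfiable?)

Unsatisfiable

Constraints 2, 5, and 11 give k − n ≥ -4, n − j ≥ 4, j − k ≥ 2.
Adding all 3 inequalities: the left sides telescope to 0, and the right sides sum to (-4) + 4 + 2 = 2. So 0 ≥ 2, which is false.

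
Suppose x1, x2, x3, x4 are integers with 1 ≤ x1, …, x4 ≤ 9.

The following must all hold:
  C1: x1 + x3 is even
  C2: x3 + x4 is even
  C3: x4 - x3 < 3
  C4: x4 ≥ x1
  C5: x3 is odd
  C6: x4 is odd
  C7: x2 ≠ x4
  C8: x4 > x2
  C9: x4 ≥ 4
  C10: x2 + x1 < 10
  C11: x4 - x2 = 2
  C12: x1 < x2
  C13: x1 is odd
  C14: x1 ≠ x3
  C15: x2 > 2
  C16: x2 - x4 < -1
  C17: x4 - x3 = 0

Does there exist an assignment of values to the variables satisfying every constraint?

Satisfiable

Setting (x1, x2, x3, x4) = (1, 7, 9, 9) satisfies everything: constraint 3: x4 - x3 = 0; constraint 10: x2 + x1 = 8, and the others follow.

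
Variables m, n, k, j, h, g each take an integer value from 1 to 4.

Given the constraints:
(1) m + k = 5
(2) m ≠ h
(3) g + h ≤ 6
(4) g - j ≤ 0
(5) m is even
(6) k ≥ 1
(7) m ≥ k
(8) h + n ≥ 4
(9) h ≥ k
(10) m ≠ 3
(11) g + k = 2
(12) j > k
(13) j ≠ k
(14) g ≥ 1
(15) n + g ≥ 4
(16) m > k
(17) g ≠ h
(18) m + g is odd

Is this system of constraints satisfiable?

Satisfiable

One satisfying assignment is m = 4, n = 3, k = 1, j = 4, h = 3, g = 1.
For the less obvious constraints — constraint 1: m + k = 5; constraint 3: g + h = 4; constraint 4: g - j = -3 — and the others hold by inspection.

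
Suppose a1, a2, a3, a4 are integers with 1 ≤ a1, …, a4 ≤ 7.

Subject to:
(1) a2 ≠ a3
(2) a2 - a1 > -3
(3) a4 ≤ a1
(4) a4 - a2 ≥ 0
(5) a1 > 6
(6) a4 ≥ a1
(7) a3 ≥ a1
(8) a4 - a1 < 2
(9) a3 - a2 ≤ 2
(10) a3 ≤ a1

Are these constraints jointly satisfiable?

Setting (a1, a2, a3, a4) = (7, 5, 7, 7) satisfies everything: constraint 2: a2 - a1 = -2; constraint 4: a4 - a2 = 2, and the others follow.

Satisfiable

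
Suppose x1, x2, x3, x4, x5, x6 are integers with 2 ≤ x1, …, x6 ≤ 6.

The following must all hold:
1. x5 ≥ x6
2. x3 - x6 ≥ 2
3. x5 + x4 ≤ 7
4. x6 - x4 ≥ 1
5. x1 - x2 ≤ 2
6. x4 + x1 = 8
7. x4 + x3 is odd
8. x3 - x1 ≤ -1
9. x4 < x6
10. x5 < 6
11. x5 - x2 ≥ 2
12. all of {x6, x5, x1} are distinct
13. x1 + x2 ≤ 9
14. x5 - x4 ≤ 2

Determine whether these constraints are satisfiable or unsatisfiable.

Unsatisfiable

Constraints 2, 4, 5, 8, 11, and 14 give x1 − x3 ≥ 1, x3 − x6 ≥ 2, x6 − x4 ≥ 1, x4 − x5 ≥ -2, x5 − x2 ≥ 2, x2 − x1 ≥ -2.
Adding all 6 inequalities: the left sides telescope to 0, and the right sides sum to 1 + 2 + 1 + (-2) + 2 + (-2) = 2. So 0 ≥ 2, which is false.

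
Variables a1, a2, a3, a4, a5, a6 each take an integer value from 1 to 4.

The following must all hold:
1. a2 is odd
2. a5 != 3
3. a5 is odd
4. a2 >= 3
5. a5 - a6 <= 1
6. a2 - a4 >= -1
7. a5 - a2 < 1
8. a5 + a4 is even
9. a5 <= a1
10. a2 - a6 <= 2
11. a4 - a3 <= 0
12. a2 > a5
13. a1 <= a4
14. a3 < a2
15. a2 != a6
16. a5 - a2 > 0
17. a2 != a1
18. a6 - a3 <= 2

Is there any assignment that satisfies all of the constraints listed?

Constraints 9, 11, 13, 14, and 16 give a3 < a2, a2 < a5, a5 ≤ a1, a1 ≤ a4, a4 ≤ a3. Chaining: a3 < a2 < a5 ≤ a1 ≤ a4 ≤ a3, which forces a3 < a3 — impossible.

Unsatisfiable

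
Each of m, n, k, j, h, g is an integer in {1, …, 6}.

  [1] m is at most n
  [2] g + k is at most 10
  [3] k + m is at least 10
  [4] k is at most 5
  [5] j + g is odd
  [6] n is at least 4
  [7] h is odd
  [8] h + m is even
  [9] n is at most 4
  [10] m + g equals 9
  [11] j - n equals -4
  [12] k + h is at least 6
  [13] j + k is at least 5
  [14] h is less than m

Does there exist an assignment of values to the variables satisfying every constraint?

Unsatisfiable

From constraint 4: k ≤ 5. From constraints 1 and 9: m ≤ n ≤ 4. Hence k + m ≤ 9. But constraint 3 requires k + m ≥ 10, and 10 > 9. Contradiction.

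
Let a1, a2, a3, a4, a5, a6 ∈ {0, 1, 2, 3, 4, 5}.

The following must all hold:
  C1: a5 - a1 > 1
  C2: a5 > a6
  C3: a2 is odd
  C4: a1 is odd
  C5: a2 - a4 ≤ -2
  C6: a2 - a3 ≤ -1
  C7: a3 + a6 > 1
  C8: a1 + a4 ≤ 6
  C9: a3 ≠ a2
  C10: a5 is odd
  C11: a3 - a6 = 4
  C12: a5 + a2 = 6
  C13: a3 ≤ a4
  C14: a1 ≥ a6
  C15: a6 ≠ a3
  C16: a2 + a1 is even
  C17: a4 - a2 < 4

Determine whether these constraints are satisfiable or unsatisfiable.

Satisfiable

Try a1 = 1, a2 = 3, a3 = 4, a4 = 5, a5 = 3, a6 = 0.
Check constraint 1: a5 - a1 = 2; constraint 5: a2 - a4 = -2; constraint 6: a2 - a3 = -1. The remaining constraints are straightforward to verify.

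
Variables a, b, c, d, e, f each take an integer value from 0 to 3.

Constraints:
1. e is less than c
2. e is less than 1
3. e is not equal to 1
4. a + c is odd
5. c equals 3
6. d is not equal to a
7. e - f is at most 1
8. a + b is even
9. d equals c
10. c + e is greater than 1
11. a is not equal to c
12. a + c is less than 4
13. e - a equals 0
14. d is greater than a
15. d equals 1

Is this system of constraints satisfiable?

Unsatisfiable

Constraint 15 fixes d = 1 and constraint 5 fixes c = 3, but constraint 9 requires d = c. Since 1 ≠ 3, contradiction.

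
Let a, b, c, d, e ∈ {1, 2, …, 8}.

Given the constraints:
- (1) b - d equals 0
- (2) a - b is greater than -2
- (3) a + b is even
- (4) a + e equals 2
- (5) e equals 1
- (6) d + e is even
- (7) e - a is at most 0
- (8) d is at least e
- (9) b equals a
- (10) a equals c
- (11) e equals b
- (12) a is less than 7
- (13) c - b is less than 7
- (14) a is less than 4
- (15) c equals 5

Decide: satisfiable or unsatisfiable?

Unsatisfiable

Constraint 5 fixes e = 1 and constraint 15 fixes c = 5. Constraints 9, 10, and 11 give e = b = a = c, so e = c. But 1 ≠ 5 — contradiction.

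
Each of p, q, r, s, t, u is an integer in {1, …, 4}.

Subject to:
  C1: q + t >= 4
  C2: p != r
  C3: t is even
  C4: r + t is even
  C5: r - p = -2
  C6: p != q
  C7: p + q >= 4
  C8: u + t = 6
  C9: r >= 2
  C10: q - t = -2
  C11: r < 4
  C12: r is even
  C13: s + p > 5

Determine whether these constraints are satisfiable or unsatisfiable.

Satisfiable

Try p = 4, q = 2, r = 2, s = 4, t = 4, u = 2.
Check constraint 1: q + t = 6; constraint 5: r - p = -2. The remaining constraints are straightforward to verify.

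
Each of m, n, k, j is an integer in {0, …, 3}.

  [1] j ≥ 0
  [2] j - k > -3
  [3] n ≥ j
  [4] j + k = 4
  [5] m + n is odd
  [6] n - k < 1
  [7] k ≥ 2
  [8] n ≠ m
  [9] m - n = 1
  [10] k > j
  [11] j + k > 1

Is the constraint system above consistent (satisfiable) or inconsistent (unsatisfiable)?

Satisfiable

One satisfying assignment is m = 2, n = 1, k = 3, j = 1.
For the less obvious constraints — constraint 2: j - k = -2; constraint 4: j + k = 4; constraint 6: n - k = -2 — and the others hold by inspection.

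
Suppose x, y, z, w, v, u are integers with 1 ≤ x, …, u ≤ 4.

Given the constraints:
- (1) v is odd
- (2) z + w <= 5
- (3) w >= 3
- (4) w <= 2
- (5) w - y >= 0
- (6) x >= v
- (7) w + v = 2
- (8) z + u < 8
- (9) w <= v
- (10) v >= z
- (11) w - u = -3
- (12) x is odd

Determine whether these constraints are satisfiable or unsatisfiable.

From constraint 3: w ≥ 3. From constraint 4: w ≤ 2. But 2 < 3, so no value of w works.

Unsatisfiable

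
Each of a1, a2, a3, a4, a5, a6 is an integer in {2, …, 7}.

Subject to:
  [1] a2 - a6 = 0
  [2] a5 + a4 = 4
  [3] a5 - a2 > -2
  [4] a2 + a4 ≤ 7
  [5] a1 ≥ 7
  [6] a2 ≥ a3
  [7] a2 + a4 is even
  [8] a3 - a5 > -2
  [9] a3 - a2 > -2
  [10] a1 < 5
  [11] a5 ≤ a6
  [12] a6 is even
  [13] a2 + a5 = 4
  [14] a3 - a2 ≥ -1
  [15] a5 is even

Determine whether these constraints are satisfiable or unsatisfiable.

From constraint 5: a1 ≥ 7. From constraint 10: a1 ≤ 4. But 4 < 7, so no value of a1 works.

Unsatisfiable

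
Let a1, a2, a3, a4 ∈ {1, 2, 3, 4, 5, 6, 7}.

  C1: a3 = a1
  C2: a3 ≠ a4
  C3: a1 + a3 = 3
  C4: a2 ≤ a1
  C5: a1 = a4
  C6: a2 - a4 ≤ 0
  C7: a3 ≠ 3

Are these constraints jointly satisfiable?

From constraints 1 and 5, a3 = a1 = a4, so a3 = a4. But constraint 2 says a3 ≠ a4. Contradiction.

Unsatisfiable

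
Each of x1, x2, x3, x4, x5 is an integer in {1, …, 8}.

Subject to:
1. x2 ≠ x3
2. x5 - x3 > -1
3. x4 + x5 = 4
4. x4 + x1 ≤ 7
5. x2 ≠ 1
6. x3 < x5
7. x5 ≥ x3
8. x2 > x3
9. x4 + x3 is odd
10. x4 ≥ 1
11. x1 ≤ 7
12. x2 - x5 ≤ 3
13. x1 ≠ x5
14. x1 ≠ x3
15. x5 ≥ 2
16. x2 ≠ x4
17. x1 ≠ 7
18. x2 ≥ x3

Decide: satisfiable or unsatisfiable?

Satisfiable

Try x1 = 4, x2 = 6, x3 = 2, x4 = 1, x5 = 3.
Check constraint 2: x5 - x3 = 1; constraint 3: x4 + x5 = 4. The remaining constraints are straightforward to verify.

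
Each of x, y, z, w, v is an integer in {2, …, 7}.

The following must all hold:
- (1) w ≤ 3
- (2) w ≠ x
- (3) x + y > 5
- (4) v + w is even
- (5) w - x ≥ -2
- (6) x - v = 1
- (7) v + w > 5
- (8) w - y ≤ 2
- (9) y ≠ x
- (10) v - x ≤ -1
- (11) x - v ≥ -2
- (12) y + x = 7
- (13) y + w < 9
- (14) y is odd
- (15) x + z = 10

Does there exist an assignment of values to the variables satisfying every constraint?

Satisfiable

The assignment x = 4, y = 3, z = 6, w = 3, v = 3 works:
  constraint 3 holds since x + y = 7.
  constraint 5 holds since w - x = -1.
  constraint 6 holds since x - v = 1.
The rest check out directly.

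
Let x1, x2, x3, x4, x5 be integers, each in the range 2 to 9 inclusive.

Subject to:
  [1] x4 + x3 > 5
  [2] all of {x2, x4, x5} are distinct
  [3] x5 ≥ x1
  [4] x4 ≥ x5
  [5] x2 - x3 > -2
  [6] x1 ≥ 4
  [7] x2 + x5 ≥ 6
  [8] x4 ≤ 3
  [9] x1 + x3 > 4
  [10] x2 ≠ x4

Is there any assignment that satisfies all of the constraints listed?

From constraints 3 and 6: x5 ≥ x1 and x1 ≥ 4, so x5 ≥ 4. From constraints 4 and 8: x5 ≤ x4 and x4 ≤ 3, so x5 ≤ 3. But 3 < 4, so no value of x5 works.

Unsatisfiable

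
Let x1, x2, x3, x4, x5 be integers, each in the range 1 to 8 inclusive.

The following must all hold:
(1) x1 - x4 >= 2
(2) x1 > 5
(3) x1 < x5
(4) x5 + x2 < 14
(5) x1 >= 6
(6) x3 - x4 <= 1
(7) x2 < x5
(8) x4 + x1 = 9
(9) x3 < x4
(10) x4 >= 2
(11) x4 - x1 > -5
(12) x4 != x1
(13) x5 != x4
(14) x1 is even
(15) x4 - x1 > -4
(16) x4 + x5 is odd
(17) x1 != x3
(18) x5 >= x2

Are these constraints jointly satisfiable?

Satisfiable

The assignment x1 = 6, x2 = 4, x3 = 1, x4 = 3, x5 = 8 works:
  constraint 1 holds since x1 - x4 = 3.
  constraint 4 holds since x5 + x2 = 12.
The rest check out directly.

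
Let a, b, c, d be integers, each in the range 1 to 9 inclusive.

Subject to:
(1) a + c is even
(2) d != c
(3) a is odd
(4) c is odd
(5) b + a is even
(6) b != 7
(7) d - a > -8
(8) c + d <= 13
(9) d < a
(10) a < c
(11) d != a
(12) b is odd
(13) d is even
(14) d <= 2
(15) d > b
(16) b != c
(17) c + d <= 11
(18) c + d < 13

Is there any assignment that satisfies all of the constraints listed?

Take a = 7, b = 1, c = 9, d = 2. Then constraint 7: d - a = -5; constraint 8: c + d = 11, and every other listed constraint is also met.

Satisfiable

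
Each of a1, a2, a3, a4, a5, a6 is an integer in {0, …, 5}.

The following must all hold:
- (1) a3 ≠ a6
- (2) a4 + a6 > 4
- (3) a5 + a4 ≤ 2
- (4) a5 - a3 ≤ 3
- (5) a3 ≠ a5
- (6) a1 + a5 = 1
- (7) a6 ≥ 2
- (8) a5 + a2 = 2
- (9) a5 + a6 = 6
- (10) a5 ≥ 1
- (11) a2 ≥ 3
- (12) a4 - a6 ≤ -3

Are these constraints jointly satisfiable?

From constraint 10: a5 ≥ 1. From constraint 11: a2 ≥ 3. Hence a5 + a2 ≥ 4. But constraint 8 requires a5 + a2 = 2, and 2 < 4. Contradiction.

Unsatisfiable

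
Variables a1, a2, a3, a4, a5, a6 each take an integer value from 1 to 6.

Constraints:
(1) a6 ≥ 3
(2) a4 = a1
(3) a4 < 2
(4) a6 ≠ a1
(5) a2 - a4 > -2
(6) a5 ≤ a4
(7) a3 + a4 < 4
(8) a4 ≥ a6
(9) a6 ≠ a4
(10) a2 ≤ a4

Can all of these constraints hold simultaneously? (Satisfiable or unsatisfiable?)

From constraints 1 and 8: a4 ≥ a6 and a6 ≥ 3, so a4 ≥ 3. From constraint 3: a4 ≤ 1. But 1 < 3, so no value of a4 works.

Unsatisfiable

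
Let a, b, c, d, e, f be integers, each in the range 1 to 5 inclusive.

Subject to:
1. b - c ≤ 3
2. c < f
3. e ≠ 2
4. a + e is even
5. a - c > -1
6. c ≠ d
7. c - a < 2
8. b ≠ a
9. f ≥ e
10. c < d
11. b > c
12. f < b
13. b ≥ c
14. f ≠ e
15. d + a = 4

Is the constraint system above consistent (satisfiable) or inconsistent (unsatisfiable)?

Satisfiable

One satisfying assignment is a = 1, b = 4, c = 1, d = 3, e = 1, f = 3.
For the less obvious constraints — constraint 1: b - c = 3; constraint 5: a - c = 0; constraint 7: c - a = 0 — and the others hold by inspection.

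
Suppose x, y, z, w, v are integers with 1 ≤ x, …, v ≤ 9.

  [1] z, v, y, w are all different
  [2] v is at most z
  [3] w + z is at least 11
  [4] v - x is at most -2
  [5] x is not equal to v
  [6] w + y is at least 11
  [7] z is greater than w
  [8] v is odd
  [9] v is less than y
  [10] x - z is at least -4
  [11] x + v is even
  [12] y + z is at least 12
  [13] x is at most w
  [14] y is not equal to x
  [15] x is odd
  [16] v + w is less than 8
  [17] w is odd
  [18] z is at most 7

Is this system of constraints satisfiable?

Satisfiable

The assignment x = 3, y = 6, z = 7, w = 5, v = 1 works:
  constraint 3 holds since w + z = 12.
  constraint 4 holds since v - x = -2.
  constraint 6 holds since w + y = 11.
The rest check out directly.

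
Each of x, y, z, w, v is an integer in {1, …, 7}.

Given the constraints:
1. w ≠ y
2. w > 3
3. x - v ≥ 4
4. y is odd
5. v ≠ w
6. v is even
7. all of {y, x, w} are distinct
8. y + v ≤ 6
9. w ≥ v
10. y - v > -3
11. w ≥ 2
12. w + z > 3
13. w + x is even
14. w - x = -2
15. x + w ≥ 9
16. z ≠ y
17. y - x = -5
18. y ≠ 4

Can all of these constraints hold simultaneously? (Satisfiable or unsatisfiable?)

Satisfiable

The assignment x = 6, y = 1, z = 2, w = 4, v = 2 works:
  constraint 3 holds since x - v = 4.
  constraint 8 holds since y + v = 3.
  constraint 10 holds since y - v = -1.
The rest check out directly.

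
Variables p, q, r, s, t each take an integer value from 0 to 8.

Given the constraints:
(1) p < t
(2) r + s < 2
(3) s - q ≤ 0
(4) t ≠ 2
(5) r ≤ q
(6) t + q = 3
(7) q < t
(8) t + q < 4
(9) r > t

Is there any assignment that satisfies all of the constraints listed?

Constraints 5, 7, and 9 give r ≤ q, q < t, t < r. Chaining: r ≤ q < t < r, which forces r < r — impossible.

Unsatisfiable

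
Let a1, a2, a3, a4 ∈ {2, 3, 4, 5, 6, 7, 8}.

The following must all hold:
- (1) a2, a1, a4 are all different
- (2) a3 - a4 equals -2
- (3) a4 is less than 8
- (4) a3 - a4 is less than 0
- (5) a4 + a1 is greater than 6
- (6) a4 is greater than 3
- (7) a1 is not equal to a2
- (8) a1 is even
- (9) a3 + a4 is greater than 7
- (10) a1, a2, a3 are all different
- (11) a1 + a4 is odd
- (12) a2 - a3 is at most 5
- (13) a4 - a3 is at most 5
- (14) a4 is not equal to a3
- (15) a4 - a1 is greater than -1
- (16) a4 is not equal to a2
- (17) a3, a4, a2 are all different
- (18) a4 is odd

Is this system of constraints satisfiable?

Satisfiable

The assignment a1 = 4, a2 = 8, a3 = 3, a4 = 5 works:
  constraint 2 holds since a3 - a4 = -2.
  constraint 4 holds since a3 - a4 = -2.
  constraint 5 holds since a4 + a1 = 9.
The rest check out directly.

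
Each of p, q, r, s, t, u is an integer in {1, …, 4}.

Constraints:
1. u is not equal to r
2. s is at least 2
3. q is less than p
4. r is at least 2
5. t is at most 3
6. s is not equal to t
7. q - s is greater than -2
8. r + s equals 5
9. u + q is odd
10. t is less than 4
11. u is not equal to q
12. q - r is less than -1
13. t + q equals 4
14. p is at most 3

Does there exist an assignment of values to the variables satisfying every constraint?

Satisfiable

Try p = 2, q = 1, r = 3, s = 2, t = 3, u = 2.
Check constraint 7: q - s = -1; constraint 8: r + s = 5. The remaining constraints are straightforward to verify.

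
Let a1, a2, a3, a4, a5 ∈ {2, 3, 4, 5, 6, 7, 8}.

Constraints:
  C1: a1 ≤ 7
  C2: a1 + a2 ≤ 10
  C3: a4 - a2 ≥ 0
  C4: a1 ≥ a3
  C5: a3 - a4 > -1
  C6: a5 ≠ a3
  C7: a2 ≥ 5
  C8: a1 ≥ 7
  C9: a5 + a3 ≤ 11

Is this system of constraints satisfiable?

Unsatisfiable

From constraint 8: a1 ≥ 7. From constraint 7: a2 ≥ 5. Hence a1 + a2 ≥ 12. But constraint 2 requires a1 + a2 ≤ 10, and 10 < 12. Contradiction.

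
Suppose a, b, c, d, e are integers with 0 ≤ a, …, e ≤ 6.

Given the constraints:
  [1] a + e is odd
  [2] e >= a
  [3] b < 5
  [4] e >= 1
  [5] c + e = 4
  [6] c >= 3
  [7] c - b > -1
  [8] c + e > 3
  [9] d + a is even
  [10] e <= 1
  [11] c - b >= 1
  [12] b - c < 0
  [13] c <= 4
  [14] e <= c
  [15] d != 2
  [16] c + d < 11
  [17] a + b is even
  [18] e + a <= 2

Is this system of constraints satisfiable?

The assignment a = 0, b = 2, c = 3, d = 6, e = 1 works:
  constraint 5 holds since c + e = 4.
  constraint 7 holds since c - b = 1.
  constraint 8 holds since c + e = 4.
The rest check out directly.

Satisfiable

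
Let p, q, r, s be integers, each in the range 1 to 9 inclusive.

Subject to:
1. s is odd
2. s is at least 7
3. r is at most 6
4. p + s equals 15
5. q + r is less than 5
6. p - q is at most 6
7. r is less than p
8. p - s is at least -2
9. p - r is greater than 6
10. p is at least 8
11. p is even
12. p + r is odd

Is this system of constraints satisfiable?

Satisfiable

Setting (p, q, r, s) = (8, 3, 1, 7) satisfies everything: constraint 4: p + s = 15; constraint 5: q + r = 4, and the others follow.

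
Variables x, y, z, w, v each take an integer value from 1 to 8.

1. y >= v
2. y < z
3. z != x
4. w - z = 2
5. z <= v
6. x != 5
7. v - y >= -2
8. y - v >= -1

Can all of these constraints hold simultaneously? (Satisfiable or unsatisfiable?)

Constraints 1, 2, and 5 give z ≤ v, v ≤ y, y < z. Chaining: z ≤ v ≤ y < z, which forces z < z — impossible.

Unsatisfiable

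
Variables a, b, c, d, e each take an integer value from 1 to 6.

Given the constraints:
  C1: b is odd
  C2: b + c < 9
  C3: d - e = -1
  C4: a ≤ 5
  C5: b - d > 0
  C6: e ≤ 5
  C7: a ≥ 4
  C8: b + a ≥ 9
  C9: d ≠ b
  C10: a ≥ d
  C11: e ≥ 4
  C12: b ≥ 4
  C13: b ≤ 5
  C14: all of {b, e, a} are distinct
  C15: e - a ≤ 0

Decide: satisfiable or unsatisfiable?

Unsatisfiable

Constraints 4, 6, 7, 11, 12, and 13 confine each of b, e, a to the 2 values {4, 5}.
Constraint 14 requires all 3 of them to be distinct, but only 2 values are available — impossible by the pigeonhole principle.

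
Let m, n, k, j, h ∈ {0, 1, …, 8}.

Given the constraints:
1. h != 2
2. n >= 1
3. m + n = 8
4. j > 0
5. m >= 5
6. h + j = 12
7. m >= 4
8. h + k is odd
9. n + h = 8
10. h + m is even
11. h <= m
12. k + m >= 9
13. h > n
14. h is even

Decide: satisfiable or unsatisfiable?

Satisfiable

One satisfying assignment is m = 6, n = 2, k = 3, j = 6, h = 6.
For the less obvious constraints — constraint 3: m + n = 8; constraint 6: h + j = 12; constraint 9: n + h = 8 — and the others hold by inspection.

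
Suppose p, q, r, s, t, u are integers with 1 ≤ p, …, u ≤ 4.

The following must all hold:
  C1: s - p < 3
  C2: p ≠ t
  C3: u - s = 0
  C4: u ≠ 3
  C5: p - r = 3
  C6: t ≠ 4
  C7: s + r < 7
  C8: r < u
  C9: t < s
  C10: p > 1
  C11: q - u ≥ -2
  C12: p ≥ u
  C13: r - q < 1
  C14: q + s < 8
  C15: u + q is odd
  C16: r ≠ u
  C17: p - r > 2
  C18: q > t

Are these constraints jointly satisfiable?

The assignment p = 4, q = 3, r = 1, s = 4, t = 1, u = 4 works:
  constraint 1 holds since s - p = 0.
  constraint 3 holds since u - s = 0.
The rest check out directly.

Satisfiable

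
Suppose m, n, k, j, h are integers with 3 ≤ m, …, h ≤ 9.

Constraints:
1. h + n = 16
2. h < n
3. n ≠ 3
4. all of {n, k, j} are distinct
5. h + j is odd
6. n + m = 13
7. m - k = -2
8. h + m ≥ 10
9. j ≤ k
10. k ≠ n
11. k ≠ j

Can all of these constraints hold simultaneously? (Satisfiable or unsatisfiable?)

The assignment m = 4, n = 9, k = 6, j = 4, h = 7 works:
  constraint 1 holds since h + n = 16.
  constraint 6 holds since n + m = 13.
  constraint 7 holds since m - k = -2.
The rest check out directly.

Satisfiable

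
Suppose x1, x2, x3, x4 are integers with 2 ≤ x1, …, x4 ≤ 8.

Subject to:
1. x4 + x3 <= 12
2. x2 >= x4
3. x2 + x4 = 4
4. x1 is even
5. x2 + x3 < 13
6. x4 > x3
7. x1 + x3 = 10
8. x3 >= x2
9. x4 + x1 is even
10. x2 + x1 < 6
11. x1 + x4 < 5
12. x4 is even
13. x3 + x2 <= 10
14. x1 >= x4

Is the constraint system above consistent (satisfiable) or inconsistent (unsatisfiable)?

Unsatisfiable

Constraints 2, 6, and 8 give x2 ≤ x3, x3 < x4, x4 ≤ x2. Chaining: x2 ≤ x3 < x4 ≤ x2, which forces x2 < x2 — impossible.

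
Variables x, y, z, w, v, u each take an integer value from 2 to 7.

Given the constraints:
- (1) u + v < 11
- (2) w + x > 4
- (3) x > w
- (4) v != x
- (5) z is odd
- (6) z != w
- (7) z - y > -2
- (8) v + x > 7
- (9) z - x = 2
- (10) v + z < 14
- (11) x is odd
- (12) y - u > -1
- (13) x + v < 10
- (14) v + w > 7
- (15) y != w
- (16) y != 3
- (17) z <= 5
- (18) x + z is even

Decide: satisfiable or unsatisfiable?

Satisfiable

Take x = 3, y = 5, z = 5, w = 2, v = 6, u = 4. Then constraint 1: u + v = 10; constraint 2: w + x = 5, and every other listed constraint is also met.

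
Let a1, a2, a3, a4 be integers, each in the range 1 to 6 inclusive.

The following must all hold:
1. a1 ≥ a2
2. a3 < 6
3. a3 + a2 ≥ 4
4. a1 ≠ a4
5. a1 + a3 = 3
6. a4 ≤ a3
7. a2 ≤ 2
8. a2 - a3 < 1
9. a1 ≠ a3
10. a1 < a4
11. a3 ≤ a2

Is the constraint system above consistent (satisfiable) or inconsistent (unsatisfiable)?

Constraints 1, 6, 10, and 11 give a1 < a4, a4 ≤ a3, a3 ≤ a2, a2 ≤ a1. Chaining: a1 < a4 ≤ a3 ≤ a2 ≤ a1, which forces a1 < a1 — impossible.

Unsatisfiable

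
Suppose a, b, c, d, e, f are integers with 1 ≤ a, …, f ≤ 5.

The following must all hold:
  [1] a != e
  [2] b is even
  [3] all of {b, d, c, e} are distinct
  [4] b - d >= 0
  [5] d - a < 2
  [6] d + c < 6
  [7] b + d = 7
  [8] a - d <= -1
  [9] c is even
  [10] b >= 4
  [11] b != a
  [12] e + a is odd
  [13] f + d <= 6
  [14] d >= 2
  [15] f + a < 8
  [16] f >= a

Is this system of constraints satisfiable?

One satisfying assignment is a = 2, b = 4, c = 2, d = 3, e = 5, f = 3.
For the less obvious constraints — constraint 4: b - d = 1; constraint 5: d - a = 1; constraint 6: d + c = 5 — and the others hold by inspection.

Satisfiable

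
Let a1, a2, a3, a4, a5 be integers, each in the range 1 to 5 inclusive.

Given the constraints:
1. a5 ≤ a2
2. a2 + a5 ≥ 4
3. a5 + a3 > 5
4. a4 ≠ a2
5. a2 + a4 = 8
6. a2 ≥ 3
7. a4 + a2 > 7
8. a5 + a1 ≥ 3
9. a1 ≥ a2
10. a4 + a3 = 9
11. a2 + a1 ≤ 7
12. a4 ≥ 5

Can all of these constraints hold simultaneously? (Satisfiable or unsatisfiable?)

Satisfiable

Take a1 = 3, a2 = 3, a3 = 4, a4 = 5, a5 = 3. Then constraint 2: a2 + a5 = 6; constraint 3: a5 + a3 = 7, and every other listed constraint is also met.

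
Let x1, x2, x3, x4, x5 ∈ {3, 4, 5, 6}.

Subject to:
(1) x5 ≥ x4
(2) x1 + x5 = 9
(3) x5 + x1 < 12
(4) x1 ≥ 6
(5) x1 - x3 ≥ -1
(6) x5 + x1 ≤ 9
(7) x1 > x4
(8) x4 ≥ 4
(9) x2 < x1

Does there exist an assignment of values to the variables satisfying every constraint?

Unsatisfiable

From constraints 1 and 8: x5 ≥ x4 ≥ 4. From constraint 4: x1 ≥ 6. Hence x5 + x1 ≥ 10. But constraint 6 requires x5 + x1 ≤ 9, and 9 < 10. Contradiction.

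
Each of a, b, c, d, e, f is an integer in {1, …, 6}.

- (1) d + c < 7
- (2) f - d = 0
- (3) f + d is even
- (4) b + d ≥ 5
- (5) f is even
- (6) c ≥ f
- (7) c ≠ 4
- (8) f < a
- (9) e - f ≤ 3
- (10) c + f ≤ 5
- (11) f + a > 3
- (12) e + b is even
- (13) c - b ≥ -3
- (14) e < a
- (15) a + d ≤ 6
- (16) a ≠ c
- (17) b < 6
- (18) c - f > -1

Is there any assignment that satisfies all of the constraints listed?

Take a = 3, b = 4, c = 2, d = 2, e = 2, f = 2. Then constraint 1: d + c = 4; constraint 2: f - d = 0; constraint 4: b + d = 6, and every other listed constraint is also met.

Satisfiable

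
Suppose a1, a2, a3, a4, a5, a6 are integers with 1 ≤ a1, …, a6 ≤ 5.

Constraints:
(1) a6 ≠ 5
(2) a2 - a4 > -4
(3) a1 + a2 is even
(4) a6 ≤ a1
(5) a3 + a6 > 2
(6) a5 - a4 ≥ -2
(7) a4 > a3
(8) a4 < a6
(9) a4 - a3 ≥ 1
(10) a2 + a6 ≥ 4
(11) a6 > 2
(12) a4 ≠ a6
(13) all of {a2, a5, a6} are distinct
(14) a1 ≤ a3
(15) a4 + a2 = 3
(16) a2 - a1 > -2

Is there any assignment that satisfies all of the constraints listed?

Constraints 4, 7, 8, and 14 give a1 ≤ a3, a3 < a4, a4 < a6, a6 ≤ a1. Chaining: a1 ≤ a3 < a4 < a6 ≤ a1, which forces a1 < a1 — impossible.

Unsatisfiable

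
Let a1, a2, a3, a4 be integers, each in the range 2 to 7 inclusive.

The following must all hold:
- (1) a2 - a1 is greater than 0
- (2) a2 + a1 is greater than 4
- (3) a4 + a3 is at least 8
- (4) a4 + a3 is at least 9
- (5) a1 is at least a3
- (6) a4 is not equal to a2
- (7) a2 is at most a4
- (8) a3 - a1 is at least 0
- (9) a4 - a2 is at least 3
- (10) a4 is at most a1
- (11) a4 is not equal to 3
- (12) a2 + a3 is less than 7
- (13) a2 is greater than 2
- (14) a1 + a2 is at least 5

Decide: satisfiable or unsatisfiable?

Constraints 1, 7, and 10 give a1 < a2, a2 ≤ a4, a4 ≤ a1. Chaining: a1 < a2 ≤ a4 ≤ a1, which forces a1 < a1 — impossible.

Unsatisfiable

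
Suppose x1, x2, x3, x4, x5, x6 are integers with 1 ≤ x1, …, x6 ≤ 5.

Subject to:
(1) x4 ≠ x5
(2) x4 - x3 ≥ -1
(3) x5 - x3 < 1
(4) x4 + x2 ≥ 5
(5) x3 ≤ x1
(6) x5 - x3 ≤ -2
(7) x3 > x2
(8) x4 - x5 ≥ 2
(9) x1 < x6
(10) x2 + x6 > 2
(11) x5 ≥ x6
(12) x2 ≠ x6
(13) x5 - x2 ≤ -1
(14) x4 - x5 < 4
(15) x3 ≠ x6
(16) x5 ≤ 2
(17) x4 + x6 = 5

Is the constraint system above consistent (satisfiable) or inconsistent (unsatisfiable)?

Unsatisfiable

Constraints 5, 7, 9, 11, and 13 give x3 ≤ x1, x1 < x6, x6 ≤ x5, x5 < x2, x2 < x3. Chaining: x3 ≤ x1 < x6 ≤ x5 < x2 < x3, which forces x3 < x3 — impossible.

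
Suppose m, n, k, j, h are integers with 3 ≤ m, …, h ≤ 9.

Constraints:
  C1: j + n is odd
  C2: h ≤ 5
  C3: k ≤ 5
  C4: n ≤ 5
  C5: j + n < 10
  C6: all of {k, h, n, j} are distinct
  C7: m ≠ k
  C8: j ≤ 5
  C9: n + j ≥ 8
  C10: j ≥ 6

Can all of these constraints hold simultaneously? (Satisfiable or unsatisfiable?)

Constraints 2, 3, 4, and 8 confine each of k, h, n, j to the 3 values {3, …, 5} (the domain already gives each ≥ 3).
Constraint 6 requires all 4 of them to be distinct, but only 3 values are available — impossible by the pigeonhole principle.

Unsatisfiable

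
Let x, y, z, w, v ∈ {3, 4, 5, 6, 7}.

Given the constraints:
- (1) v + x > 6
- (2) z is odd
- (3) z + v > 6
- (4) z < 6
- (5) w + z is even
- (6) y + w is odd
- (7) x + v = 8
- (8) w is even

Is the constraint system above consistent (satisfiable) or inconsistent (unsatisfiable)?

Unsatisfiable

Constraint 8 makes w even and constraint 2 makes z odd, so w + z must be odd. Constraint 5 says w + z is even — contradiction.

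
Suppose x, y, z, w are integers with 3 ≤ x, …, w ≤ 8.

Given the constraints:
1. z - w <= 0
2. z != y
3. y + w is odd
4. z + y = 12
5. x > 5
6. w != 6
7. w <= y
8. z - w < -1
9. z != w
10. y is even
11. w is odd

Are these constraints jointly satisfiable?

Satisfiable

One satisfying assignment is x = 7, y = 8, z = 4, w = 7.
For the less obvious constraints — constraint 1: z - w = -3; constraint 4: z + y = 12 — and the others hold by inspection.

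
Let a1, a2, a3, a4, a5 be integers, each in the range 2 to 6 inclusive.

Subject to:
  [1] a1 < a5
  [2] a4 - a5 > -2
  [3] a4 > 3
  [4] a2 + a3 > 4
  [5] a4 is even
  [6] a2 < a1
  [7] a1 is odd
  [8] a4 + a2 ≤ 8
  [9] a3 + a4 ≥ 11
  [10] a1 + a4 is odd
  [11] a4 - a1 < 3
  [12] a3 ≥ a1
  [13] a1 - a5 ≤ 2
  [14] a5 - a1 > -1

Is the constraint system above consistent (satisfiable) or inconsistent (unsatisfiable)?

One satisfying assignment is a1 = 5, a2 = 2, a3 = 5, a4 = 6, a5 = 6.
For the less obvious constraints — constraint 2: a4 - a5 = 0; constraint 4: a2 + a3 = 7; constraint 8: a4 + a2 = 8 — and the others hold by inspection.

Satisfiable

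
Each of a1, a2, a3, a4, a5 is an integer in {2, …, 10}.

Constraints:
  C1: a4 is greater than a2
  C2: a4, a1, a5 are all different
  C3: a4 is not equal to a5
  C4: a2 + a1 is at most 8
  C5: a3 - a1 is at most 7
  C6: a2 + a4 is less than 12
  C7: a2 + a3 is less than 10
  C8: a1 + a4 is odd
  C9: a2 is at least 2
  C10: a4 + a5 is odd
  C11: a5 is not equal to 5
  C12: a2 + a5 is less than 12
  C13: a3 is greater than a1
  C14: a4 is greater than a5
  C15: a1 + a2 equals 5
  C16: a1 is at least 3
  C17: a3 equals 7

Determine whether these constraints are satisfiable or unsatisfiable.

The assignment a1 = 3, a2 = 2, a3 = 7, a4 = 8, a5 = 7 works:
  constraint 4 holds since a2 + a1 = 5.
  constraint 5 holds since a3 - a1 = 4.
  constraint 6 holds since a2 + a4 = 10.
The rest check out directly.

Satisfiable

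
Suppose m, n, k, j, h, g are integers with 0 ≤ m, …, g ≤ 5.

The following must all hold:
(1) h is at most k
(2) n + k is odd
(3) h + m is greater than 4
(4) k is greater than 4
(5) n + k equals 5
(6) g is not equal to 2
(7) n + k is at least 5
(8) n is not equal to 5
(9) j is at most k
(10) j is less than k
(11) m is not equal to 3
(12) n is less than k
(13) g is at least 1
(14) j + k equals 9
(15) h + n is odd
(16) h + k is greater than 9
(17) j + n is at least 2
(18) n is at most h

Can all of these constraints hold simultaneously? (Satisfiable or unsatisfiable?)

One satisfying assignment is m = 0, n = 0, k = 5, j = 4, h = 5, g = 5.
For the less obvious constraints — constraint 3: h + m = 5; constraint 5: n + k = 5 — and the others hold by inspection.

Satisfiable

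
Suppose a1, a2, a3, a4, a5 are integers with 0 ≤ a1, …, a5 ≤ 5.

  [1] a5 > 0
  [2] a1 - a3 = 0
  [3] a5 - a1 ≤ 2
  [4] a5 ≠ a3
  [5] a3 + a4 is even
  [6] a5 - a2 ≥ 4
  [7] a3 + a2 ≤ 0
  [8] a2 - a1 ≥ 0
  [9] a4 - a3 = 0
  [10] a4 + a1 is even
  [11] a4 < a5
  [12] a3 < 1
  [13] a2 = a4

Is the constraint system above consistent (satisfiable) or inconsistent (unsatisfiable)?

Unsatisfiable

Constraints 3, 6, and 8 give a1 − a5 ≥ -2, a5 − a2 ≥ 4, a2 − a1 ≥ 0.
Adding all 3 inequalities: the left sides telescope to 0, and the right sides sum to (-2) + 4 + 0 = 2. So 0 ≥ 2, which is false.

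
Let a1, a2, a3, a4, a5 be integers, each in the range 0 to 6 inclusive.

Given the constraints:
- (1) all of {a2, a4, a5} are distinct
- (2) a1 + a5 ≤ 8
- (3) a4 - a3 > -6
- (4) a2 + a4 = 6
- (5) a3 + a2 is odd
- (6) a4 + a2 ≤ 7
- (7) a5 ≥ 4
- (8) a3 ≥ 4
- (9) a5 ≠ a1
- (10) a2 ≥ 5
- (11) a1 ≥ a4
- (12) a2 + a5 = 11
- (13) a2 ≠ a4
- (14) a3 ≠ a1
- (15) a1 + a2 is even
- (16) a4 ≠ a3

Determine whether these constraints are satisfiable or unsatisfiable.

Take a1 = 0, a2 = 6, a3 = 5, a4 = 0, a5 = 5. Then constraint 2: a1 + a5 = 5; constraint 3: a4 - a3 = -5; constraint 4: a2 + a4 = 6, and every other listed constraint is also met.

Satisfiable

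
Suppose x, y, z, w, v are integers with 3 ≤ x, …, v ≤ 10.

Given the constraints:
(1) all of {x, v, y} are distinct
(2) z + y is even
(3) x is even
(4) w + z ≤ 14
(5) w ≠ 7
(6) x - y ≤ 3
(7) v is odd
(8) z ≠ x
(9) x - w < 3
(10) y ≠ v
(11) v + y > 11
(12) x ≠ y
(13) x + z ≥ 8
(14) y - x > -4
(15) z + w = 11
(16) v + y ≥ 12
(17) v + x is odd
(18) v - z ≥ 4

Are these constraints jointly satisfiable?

Satisfiable

Setting (x, y, z, w, v) = (6, 5, 5, 6, 9) satisfies everything: constraint 4: w + z = 11; constraint 6: x - y = 1, and the others follow.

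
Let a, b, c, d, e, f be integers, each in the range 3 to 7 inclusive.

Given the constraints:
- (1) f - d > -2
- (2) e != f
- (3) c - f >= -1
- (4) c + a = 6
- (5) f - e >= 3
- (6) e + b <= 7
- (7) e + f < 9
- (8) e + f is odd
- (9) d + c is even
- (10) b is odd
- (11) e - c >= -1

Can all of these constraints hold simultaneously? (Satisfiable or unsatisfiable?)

Constraints 3, 5, and 11 give f − e ≥ 3, e − c ≥ -1, c − f ≥ -1.
Adding all 3 inequalities: the left sides telescope to 0, and the right sides sum to 3 + (-1) + (-1) = 1. So 0 ≥ 1, which is false.

Unsatisfiable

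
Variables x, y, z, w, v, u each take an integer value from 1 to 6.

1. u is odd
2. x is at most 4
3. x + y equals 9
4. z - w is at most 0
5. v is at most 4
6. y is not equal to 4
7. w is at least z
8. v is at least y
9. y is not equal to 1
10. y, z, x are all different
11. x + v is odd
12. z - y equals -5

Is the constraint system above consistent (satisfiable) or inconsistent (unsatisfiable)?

Unsatisfiable

From constraint 2: x ≤ 4. From constraints 5 and 8: y ≤ v ≤ 4. Hence x + y ≤ 8. But constraint 3 requires x + y = 9, and 9 > 8. Contradiction.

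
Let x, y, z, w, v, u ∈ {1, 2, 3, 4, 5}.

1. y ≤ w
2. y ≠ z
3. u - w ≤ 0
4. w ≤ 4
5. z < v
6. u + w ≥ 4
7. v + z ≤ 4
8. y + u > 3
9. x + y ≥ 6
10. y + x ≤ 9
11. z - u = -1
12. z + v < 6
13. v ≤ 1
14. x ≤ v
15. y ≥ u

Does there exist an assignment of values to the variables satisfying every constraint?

Unsatisfiable

From constraints 13 and 14: x ≤ v ≤ 1. From constraints 1 and 4: y ≤ w ≤ 4. Hence x + y ≤ 5. But constraint 9 requires x + y ≥ 6, and 6 > 5. Contradiction.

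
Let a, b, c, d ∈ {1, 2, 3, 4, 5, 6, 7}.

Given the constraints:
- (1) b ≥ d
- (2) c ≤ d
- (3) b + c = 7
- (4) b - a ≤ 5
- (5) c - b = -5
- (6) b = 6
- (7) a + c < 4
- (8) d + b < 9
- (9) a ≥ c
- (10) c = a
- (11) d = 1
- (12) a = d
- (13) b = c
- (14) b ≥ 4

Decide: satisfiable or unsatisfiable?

Constraint 6 fixes b = 6 and constraint 11 fixes d = 1. Constraints 10, 12, and 13 give b = c = a = d, so b = d. But 6 ≠ 1 — contradiction.

Unsatisfiable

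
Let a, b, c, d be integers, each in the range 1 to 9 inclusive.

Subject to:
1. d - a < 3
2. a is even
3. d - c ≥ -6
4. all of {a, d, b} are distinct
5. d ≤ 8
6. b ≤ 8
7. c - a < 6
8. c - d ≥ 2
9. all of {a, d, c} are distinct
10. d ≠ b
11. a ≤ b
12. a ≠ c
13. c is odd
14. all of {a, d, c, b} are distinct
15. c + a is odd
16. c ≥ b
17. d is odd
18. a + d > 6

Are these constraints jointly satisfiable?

Take a = 4, b = 6, c = 9, d = 5. Then constraint 1: d - a = 1; constraint 3: d - c = -4; constraint 7: c - a = 5, and every other listed constraint is also met.

Satisfiable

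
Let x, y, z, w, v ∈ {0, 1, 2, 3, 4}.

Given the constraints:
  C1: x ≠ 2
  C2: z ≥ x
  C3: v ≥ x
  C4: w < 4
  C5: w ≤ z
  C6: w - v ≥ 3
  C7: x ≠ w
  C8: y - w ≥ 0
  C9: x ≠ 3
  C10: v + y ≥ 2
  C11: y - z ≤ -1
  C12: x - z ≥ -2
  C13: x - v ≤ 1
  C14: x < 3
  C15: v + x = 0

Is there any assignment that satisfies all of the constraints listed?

Unsatisfiable

Constraints 6, 8, 11, 12, and 13 give w − v ≥ 3, v − x ≥ -1, x − z ≥ -2, z − y ≥ 1, y − w ≥ 0.
Adding all 5 inequalities: the left sides telescope to 0, and the right sides sum to 3 + (-1) + (-2) + 1 + 0 = 1. So 0 ≥ 1, which is false.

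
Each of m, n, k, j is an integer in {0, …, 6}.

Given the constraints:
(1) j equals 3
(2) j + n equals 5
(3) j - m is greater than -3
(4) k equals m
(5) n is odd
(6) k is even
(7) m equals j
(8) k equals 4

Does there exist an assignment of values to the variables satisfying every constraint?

Unsatisfiable

Constraint 8 fixes k = 4 and constraint 1 fixes j = 3. Constraints 4 and 7 give k = m = j, so k = j. But 4 ≠ 3 — contradiction.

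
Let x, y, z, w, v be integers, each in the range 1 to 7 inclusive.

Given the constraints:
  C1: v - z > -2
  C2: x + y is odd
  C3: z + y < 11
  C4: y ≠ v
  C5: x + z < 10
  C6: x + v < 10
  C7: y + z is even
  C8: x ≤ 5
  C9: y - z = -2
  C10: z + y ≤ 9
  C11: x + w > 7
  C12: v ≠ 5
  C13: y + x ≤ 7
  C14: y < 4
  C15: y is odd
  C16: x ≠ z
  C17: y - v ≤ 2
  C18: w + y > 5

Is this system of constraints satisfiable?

Satisfiable

Take x = 4, y = 3, z = 5, w = 5, v = 4. Then constraint 1: v - z = -1; constraint 3: z + y = 8; constraint 5: x + z = 9, and every other listed constraint is also met.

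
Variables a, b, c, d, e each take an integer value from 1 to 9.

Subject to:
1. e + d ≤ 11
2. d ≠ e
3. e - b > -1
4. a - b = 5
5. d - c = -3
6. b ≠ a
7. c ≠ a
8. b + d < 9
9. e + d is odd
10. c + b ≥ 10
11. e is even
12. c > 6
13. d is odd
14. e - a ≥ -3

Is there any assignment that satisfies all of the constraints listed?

Satisfiable

Try a = 7, b = 2, c = 8, d = 5, e = 4.
Check constraint 1: e + d = 9; constraint 3: e - b = 2. The remaining constraints are straightforward to verify.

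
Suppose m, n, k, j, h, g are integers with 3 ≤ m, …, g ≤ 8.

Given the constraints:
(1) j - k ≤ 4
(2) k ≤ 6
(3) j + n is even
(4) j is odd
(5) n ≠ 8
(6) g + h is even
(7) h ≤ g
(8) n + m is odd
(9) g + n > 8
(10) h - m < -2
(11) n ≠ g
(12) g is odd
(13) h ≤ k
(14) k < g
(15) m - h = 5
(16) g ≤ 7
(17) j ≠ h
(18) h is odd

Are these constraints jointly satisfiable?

Satisfiable

Take m = 8, n = 3, k = 4, j = 5, h = 3, g = 7. Then constraint 1: j - k = 1; constraint 9: g + n = 10, and every other listed constraint is also met.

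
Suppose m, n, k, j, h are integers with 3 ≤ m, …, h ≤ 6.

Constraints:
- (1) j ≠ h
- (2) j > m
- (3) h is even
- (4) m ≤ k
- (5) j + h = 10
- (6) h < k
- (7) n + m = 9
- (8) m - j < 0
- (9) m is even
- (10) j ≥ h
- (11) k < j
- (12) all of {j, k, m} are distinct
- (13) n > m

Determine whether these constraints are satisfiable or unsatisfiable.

Satisfiable

The assignment m = 4, n = 5, k = 5, j = 6, h = 4 works:
  constraint 5 holds since j + h = 10.
  constraint 7 holds since n + m = 9.
  constraint 8 holds since m - j = -2.
The rest check out directly.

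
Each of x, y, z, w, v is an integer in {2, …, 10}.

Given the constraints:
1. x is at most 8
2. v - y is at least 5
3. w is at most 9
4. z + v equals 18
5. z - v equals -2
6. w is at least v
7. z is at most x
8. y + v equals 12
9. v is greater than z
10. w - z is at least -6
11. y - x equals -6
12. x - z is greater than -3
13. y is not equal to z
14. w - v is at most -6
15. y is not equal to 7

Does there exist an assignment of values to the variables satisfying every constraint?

From constraints 1 and 7: z ≤ x ≤ 8. From constraints 3 and 6: v ≤ w ≤ 9. Hence z + v ≤ 17. But constraint 4 requires z + v = 18, and 18 > 17. Contradiction.

Unsatisfiable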